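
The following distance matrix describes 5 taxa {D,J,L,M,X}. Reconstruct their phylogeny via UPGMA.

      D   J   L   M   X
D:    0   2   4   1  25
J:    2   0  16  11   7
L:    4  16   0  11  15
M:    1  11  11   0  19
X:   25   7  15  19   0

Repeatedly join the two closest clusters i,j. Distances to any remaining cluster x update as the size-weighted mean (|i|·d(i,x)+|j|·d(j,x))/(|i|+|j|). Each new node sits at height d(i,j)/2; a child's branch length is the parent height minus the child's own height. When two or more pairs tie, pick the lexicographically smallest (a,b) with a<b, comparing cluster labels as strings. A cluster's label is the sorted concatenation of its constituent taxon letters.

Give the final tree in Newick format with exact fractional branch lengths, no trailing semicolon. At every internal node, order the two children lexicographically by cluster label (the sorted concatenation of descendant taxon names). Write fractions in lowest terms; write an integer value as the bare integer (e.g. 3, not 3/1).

iteration 1: select D,M (d=1); attach at lengths (1/2, 1/2); label the merged cluster DM
  updated: d(DM,J)=13/2, d(DM,L)=15/2, d(DM,X)=22
iteration 2: select DM,J (d=13/2); attach at lengths (11/4, 13/4); label the merged cluster DJM
  updated: d(DJM,L)=31/3, d(DJM,X)=17
iteration 3: select DJM,L (d=31/3); attach at lengths (23/12, 31/6); label the merged cluster DJLM
  updated: d(DJLM,X)=33/2
iteration 4: select DJLM,X (d=33/2); attach at lengths (37/12, 33/4); label the merged cluster DJLMX
final tree: ((((D:1/2,M:1/2):11/4,J:13/4):23/12,L:31/6):37/12,X:33/4)
total length: 305/12

((((D:1/2,M:1/2):11/4,J:13/4):23/12,L:31/6):37/12,X:33/4)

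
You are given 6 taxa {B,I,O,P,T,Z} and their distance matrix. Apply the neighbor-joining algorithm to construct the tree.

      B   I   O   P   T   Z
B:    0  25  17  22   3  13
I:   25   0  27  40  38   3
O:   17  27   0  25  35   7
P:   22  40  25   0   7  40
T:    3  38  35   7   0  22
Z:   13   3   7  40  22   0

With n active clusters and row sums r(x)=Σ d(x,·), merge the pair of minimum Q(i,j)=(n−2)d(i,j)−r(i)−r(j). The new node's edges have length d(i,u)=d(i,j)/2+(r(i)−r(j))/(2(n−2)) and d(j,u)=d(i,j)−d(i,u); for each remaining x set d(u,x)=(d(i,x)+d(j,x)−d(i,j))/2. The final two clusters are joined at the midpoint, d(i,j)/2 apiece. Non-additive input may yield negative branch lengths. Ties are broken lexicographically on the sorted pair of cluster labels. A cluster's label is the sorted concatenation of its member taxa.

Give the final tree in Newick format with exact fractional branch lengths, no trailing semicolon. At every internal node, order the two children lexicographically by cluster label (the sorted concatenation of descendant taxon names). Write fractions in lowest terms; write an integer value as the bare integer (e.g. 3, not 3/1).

((((B:-5/4,(P:57/8,T:-1/8):41/4):21/2,O:27/4):35/4,I:9):-3,Z:-3)

1. join P+T (d=7, Q=-211) ⇒ PT; edges |P|=57/8, |T|=-1/8
  updated: d(B,PT)=9, d(I,PT)=71/2, d(O,PT)=53/2, d(PT,Z)=55/2
2. join B+PT (d=9, Q=-271/2) ⇒ BPT; edges |B|=-5/4, |PT|=41/4
  updated: d(BPT,I)=103/4, d(BPT,O)=69/4, d(BPT,Z)=63/4
3. join BPT+O (d=69/4, Q=-151/2) ⇒ BOPT; edges |BPT|=21/2, |O|=27/4
  updated: d(BOPT,I)=71/4, d(BOPT,Z)=11/4
4. join BOPT+I (d=71/4, Q=-47/2) ⇒ BIOPT; edges |BOPT|=35/4, |I|=9
  updated: d(BIOPT,Z)=-6
5. join BIOPT+Z (d=-6) ⇒ BIOPTZ; edges |BIOPT|=-3, |Z|=-3
final tree: ((((B:-5/4,(P:57/8,T:-1/8):41/4):21/2,O:27/4):35/4,I:9):-3,Z:-3)
total length: 45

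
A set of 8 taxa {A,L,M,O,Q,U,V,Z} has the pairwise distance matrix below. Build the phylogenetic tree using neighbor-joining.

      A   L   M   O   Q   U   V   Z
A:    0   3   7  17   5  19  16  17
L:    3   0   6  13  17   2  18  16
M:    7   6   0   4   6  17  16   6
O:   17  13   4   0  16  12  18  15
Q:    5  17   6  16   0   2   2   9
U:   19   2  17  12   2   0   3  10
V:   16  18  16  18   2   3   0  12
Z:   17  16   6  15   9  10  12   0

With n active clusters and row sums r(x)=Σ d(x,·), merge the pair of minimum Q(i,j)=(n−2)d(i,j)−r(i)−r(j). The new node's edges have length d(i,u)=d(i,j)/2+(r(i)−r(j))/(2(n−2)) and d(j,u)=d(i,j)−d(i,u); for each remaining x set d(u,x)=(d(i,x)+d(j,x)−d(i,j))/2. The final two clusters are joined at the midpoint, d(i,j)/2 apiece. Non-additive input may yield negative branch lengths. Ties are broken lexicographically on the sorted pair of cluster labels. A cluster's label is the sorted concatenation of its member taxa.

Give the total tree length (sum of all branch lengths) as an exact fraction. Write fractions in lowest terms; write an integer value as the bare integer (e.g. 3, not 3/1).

step 1: merge (A,L) at d=3, Q=-141; branch lengths A→9/4, L→3/4; new cluster AL
  updated: d(AL,M)=5, d(AL,O)=27/2, d(AL,Q)=19/2, d(AL,U)=9, d(AL,V)=31/2, d(AL,Z)=15
step 2: merge (M,O) at d=4, Q=-225/2; branch lengths M→-9/20, O→89/20; new cluster MO
  updated: d(AL,MO)=29/4, d(MO,Q)=9, d(MO,U)=25/2, d(MO,V)=15, d(MO,Z)=17/2
step 3: merge (AL,MO) at d=29/4, Q=-159/2; branch lengths AL→33/8, MO→25/8; new cluster ALMO
  updated: d(ALMO,Q)=45/8, d(ALMO,U)=57/8, d(ALMO,V)=93/8, d(ALMO,Z)=65/8
step 4: merge (ALMO,Z) at d=65/8, Q=-189/4; branch lengths ALMO→71/24, Z→31/6; new cluster ALMOZ
  updated: d(ALMOZ,Q)=13/4, d(ALMOZ,U)=9/2, d(ALMOZ,V)=31/4
step 5: merge (ALMOZ,Q) at d=13/4, Q=-65/4; branch lengths ALMOZ→59/16, Q→-7/16; new cluster ALMOQZ
  updated: d(ALMOQZ,U)=13/8, d(ALMOQZ,V)=13/4
step 6: merge (ALMOQZ,U) at d=13/8, Q=-63/8; branch lengths ALMOQZ→15/16, U→11/16; new cluster ALMOQUZ
  updated: d(ALMOQUZ,V)=37/16
step 7: merge (ALMOQUZ,V) at d=37/16; branch lengths ALMOQUZ→37/32, V→37/32; new cluster ALMOQUVZ
final tree: ((((((A:9/4,L:3/4):33/8,(M:-9/20,O:89/20):25/8):71/24,Z:31/6):59/16,Q:-7/16):15/16,U:11/16):37/32,V:37/32)
total length: 473/16

473/16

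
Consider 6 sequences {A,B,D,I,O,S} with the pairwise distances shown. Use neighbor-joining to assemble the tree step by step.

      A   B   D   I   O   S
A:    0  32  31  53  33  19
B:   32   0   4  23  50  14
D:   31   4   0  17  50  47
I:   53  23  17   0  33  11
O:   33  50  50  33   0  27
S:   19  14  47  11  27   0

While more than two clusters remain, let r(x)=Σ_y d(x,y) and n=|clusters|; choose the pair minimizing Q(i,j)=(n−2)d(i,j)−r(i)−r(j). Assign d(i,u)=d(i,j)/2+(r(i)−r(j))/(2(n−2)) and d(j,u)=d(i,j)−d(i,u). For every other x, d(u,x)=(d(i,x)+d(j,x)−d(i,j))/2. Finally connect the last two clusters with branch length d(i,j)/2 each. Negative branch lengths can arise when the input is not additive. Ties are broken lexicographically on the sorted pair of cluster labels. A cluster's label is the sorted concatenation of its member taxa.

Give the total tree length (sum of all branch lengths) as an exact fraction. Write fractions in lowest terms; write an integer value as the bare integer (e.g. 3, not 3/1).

1141/16

iteration 1: select B,D (d=4, Q=-256); attach at lengths (-5/4, 21/4); label the merged cluster BD
  updated: d(A,BD)=59/2, d(BD,I)=18, d(BD,O)=48, d(BD,S)=57/2
iteration 2: select BD,I (d=18, Q=-185); attach at lengths (21/2, 15/2); label the merged cluster BDI
  updated: d(A,BDI)=129/4, d(BDI,O)=63/2, d(BDI,S)=43/4
iteration 3: select A,O (d=33, Q=-439/4); attach at lengths (235/16, 293/16); label the merged cluster AO
  updated: d(AO,BDI)=123/8, d(AO,S)=13/2
iteration 4: select AO,BDI (d=123/8, Q=-261/8); attach at lengths (89/16, 157/16); label the merged cluster ABDIO
  updated: d(ABDIO,S)=15/16
iteration 5: select ABDIO,S (d=15/16); attach at lengths (15/32, 15/32); label the merged cluster ABDIOS
final tree: (((A:235/16,O:293/16):89/16,((B:-5/4,D:21/4):21/2,I:15/2):157/16):15/32,S:15/32)
total length: 1141/16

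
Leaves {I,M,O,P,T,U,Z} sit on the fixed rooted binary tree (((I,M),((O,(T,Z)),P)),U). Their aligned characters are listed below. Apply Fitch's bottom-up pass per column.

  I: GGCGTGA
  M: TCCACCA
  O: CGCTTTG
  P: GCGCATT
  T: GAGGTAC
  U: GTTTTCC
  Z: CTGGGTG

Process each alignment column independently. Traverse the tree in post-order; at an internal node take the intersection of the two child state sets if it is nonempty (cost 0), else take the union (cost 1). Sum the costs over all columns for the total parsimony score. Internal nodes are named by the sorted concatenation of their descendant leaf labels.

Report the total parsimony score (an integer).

IM@0: {G} ∪ {T} = {G,T} (union, +1)
TZ@0: {G} ∪ {C} = {C,G} (union, +1)
OTZ@0: {C} ∩ {C,G} = {C} (intersection, +0)
OPTZ@0: {C} ∪ {G} = {C,G} (union, +1)
IMOPTZ@0: {G,T} ∩ {C,G} = {G} (intersection, +0)
IMOPTUZ@0: {G} ∩ {G} = {G} (intersection, +0)
IM@1: {G} ∪ {C} = {C,G} (union, +1)
TZ@1: {A} ∪ {T} = {A,T} (union, +1)
OTZ@1: {G} ∪ {A,T} = {A,G,T} (union, +1)
OPTZ@1: {A,G,T} ∪ {C} = {A,C,G,T} (union, +1)
IMOPTZ@1: {C,G} ∩ {A,C,G,T} = {C,G} (intersection, +0)
IMOPTUZ@1: {C,G} ∪ {T} = {C,G,T} (union, +1)
IM@2: {C} ∩ {C} = {C} (intersection, +0)
TZ@2: {G} ∩ {G} = {G} (intersection, +0)
OTZ@2: {C} ∪ {G} = {C,G} (union, +1)
OPTZ@2: {C,G} ∩ {G} = {G} (intersection, +0)
IMOPTZ@2: {C} ∪ {G} = {C,G} (union, +1)
IMOPTUZ@2: {C,G} ∪ {T} = {C,G,T} (union, +1)
IM@3: {G} ∪ {A} = {A,G} (union, +1)
TZ@3: {G} ∩ {G} = {G} (intersection, +0)
OTZ@3: {T} ∪ {G} = {G,T} (union, +1)
OPTZ@3: {G,T} ∪ {C} = {C,G,T} (union, +1)
IMOPTZ@3: {A,G} ∩ {C,G,T} = {G} (intersection, +0)
IMOPTUZ@3: {G} ∪ {T} = {G,T} (union, +1)
IM@4: {T} ∪ {C} = {C,T} (union, +1)
TZ@4: {T} ∪ {G} = {G,T} (union, +1)
OTZ@4: {T} ∩ {G,T} = {T} (intersection, +0)
OPTZ@4: {T} ∪ {A} = {A,T} (union, +1)
IMOPTZ@4: {C,T} ∩ {A,T} = {T} (intersection, +0)
IMOPTUZ@4: {T} ∩ {T} = {T} (intersection, +0)
IM@5: {G} ∪ {C} = {C,G} (union, +1)
TZ@5: {A} ∪ {T} = {A,T} (union, +1)
OTZ@5: {T} ∩ {A,T} = {T} (intersection, +0)
OPTZ@5: {T} ∩ {T} = {T} (intersection, +0)
IMOPTZ@5: {C,G} ∪ {T} = {C,G,T} (union, +1)
IMOPTUZ@5: {C,G,T} ∩ {C} = {C} (intersection, +0)
IM@6: {A} ∩ {A} = {A} (intersection, +0)
TZ@6: {C} ∪ {G} = {C,G} (union, +1)
OTZ@6: {G} ∩ {C,G} = {G} (intersection, +0)
OPTZ@6: {G} ∪ {T} = {G,T} (union, +1)
IMOPTZ@6: {A} ∪ {G,T} = {A,G,T} (union, +1)
IMOPTUZ@6: {A,G,T} ∪ {C} = {A,C,G,T} (union, +1)
per-site changes: [3, 5, 3, 4, 3, 3, 4]; total = 25

25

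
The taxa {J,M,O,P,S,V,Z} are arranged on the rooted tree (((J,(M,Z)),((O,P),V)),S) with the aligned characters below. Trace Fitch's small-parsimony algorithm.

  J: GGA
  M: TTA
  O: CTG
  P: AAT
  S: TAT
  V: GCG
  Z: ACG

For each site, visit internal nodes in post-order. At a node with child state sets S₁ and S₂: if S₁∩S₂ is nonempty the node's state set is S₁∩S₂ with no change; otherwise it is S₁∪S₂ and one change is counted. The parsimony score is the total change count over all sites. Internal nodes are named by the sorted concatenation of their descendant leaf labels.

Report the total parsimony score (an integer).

14

[col 0] MZ: children M:{T}, Z:{A} ∪→ {A,T}; cost 1
[col 0] JMZ: children J:{G}, MZ:{A,T} ∪→ {A,G,T}; cost 1
[col 0] OP: children O:{C}, P:{A} ∪→ {A,C}; cost 1
[col 0] OPV: children OP:{A,C}, V:{G} ∪→ {A,C,G}; cost 1
[col 0] JMOPVZ: children JMZ:{A,G,T}, OPV:{A,C,G} ∩→ {A,G}; cost 0
[col 0] JMOPSVZ: children JMOPVZ:{A,G}, S:{T} ∪→ {A,G,T}; cost 1
[col 1] MZ: children M:{T}, Z:{C} ∪→ {C,T}; cost 1
[col 1] JMZ: children J:{G}, MZ:{C,T} ∪→ {C,G,T}; cost 1
[col 1] OP: children O:{T}, P:{A} ∪→ {A,T}; cost 1
[col 1] OPV: children OP:{A,T}, V:{C} ∪→ {A,C,T}; cost 1
[col 1] JMOPVZ: children JMZ:{C,G,T}, OPV:{A,C,T} ∩→ {C,T}; cost 0
[col 1] JMOPSVZ: children JMOPVZ:{C,T}, S:{A} ∪→ {A,C,T}; cost 1
[col 2] MZ: children M:{A}, Z:{G} ∪→ {A,G}; cost 1
[col 2] JMZ: children J:{A}, MZ:{A,G} ∩→ {A}; cost 0
[col 2] OP: children O:{G}, P:{T} ∪→ {G,T}; cost 1
[col 2] OPV: children OP:{G,T}, V:{G} ∩→ {G}; cost 0
[col 2] JMOPVZ: children JMZ:{A}, OPV:{G} ∪→ {A,G}; cost 1
[col 2] JMOPSVZ: children JMOPVZ:{A,G}, S:{T} ∪→ {A,G,T}; cost 1
per-site changes: [5, 5, 4]; total = 14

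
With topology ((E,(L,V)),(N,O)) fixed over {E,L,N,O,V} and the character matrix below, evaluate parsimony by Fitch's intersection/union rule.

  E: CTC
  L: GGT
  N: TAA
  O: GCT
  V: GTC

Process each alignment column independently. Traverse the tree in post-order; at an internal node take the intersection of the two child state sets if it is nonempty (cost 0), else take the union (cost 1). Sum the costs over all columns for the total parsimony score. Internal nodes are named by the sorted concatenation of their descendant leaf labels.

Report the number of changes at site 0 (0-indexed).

site 0, node LV: L={G} ∩ V={G} → {G} (+0)
site 0, node ELV: E={C} ∪ LV={G} → {C,G} (+1)
site 0, node NO: N={T} ∪ O={G} → {G,T} (+1)
site 0, node ELNOV: ELV={C,G} ∩ NO={G,T} → {G} (+0)
site 1, node LV: L={G} ∪ V={T} → {G,T} (+1)
site 1, node ELV: E={T} ∩ LV={G,T} → {T} (+0)
site 1, node NO: N={A} ∪ O={C} → {A,C} (+1)
site 1, node ELNOV: ELV={T} ∪ NO={A,C} → {A,C,T} (+1)
site 2, node LV: L={T} ∪ V={C} → {C,T} (+1)
site 2, node ELV: E={C} ∩ LV={C,T} → {C} (+0)
site 2, node NO: N={A} ∪ O={T} → {A,T} (+1)
site 2, node ELNOV: ELV={C} ∪ NO={A,T} → {A,C,T} (+1)
per-site changes: [2, 3, 3]; total = 8

2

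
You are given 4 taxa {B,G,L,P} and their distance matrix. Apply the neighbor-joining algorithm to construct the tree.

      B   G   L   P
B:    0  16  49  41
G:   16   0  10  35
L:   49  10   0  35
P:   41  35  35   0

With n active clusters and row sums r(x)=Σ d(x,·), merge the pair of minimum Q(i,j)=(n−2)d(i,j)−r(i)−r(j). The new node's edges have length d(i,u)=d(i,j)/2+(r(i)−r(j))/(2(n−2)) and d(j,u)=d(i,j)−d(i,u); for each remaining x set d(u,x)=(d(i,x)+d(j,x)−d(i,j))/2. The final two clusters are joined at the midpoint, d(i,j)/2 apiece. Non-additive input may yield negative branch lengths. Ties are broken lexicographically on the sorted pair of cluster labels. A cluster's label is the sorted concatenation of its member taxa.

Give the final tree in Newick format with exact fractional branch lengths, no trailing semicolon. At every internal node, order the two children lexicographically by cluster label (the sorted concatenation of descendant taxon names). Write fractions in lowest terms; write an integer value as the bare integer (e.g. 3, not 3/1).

iteration 1: select B,G (d=16, Q=-135); attach at lengths (77/4, -13/4); label the merged cluster BG
  updated: d(BG,L)=43/2, d(BG,P)=30
iteration 2: select BG,L (d=43/2, Q=-173/2); attach at lengths (33/4, 53/4); label the merged cluster BGL
  updated: d(BGL,P)=87/4
iteration 3: select BGL,P (d=87/4); attach at lengths (87/8, 87/8); label the merged cluster BGLP
final tree: (((B:77/4,G:-13/4):33/4,L:53/4):87/8,P:87/8)
total length: 237/4

(((B:77/4,G:-13/4):33/4,L:53/4):87/8,P:87/8)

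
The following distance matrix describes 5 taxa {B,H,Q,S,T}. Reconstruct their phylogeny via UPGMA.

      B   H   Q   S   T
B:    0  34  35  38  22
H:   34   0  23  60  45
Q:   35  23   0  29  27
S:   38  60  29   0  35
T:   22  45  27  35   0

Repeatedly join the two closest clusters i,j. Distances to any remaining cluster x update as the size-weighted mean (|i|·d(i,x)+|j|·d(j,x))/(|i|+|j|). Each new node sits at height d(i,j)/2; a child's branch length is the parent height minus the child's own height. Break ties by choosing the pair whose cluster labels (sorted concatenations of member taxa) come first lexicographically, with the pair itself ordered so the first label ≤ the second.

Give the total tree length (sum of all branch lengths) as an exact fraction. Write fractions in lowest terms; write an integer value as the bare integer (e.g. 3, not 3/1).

1. join B+T (d=22) ⇒ BT; edges |B|=11, |T|=11
  updated: d(BT,H)=79/2, d(BT,Q)=31, d(BT,S)=73/2
2. join H+Q (d=23) ⇒ HQ; edges |H|=23/2, |Q|=23/2
  updated: d(BT,HQ)=141/4, d(HQ,S)=89/2
3. join BT+HQ (d=141/4) ⇒ BHQT; edges |BT|=53/8, |HQ|=49/8
  updated: d(BHQT,S)=81/2
4. join BHQT+S (d=81/2) ⇒ BHQST; edges |BHQT|=21/8, |S|=81/4
final tree: (((B:11,T:11):53/8,(H:23/2,Q:23/2):49/8):21/8,S:81/4)
total length: 645/8

645/8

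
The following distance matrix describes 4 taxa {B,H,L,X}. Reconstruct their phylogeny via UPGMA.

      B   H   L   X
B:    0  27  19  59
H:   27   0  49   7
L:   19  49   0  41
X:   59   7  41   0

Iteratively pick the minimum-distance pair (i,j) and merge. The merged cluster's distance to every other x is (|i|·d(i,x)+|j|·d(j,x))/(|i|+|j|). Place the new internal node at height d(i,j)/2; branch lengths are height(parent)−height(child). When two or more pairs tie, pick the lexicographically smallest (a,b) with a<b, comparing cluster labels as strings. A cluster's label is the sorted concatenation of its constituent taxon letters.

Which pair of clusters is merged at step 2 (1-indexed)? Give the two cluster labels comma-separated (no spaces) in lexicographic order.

B,L

iteration 1: select H,X (d=7); attach at lengths (7/2, 7/2); label the merged cluster HX
  updated: d(B,HX)=43, d(HX,L)=45
iteration 2: select B,L (d=19); attach at lengths (19/2, 19/2); label the merged cluster BL
  updated: d(BL,HX)=44
iteration 3: select BL,HX (d=44); attach at lengths (25/2, 37/2); label the merged cluster BHLX
final tree: ((B:19/2,L:19/2):25/2,(H:7/2,X:7/2):37/2)
total length: 57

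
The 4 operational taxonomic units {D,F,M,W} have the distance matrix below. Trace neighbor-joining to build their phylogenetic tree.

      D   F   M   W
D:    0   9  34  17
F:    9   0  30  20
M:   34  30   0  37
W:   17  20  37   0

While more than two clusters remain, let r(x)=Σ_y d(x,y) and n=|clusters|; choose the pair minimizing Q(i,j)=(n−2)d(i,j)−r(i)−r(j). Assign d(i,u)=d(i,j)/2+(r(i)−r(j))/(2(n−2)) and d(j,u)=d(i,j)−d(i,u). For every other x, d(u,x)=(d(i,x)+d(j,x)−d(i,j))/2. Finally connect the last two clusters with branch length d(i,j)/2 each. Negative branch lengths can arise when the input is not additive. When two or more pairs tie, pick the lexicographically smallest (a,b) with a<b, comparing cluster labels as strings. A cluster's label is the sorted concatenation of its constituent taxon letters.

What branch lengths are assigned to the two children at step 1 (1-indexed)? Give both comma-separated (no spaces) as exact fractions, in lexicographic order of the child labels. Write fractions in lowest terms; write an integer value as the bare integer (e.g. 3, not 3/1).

19/4,17/4

iteration 1: select D,F (d=9, Q=-101); attach at lengths (19/4, 17/4); label the merged cluster DF
  updated: d(DF,M)=55/2, d(DF,W)=14
iteration 2: select DF,M (d=55/2, Q=-157/2); attach at lengths (9/4, 101/4); label the merged cluster DFM
  updated: d(DFM,W)=47/4
iteration 3: select DFM,W (d=47/4); attach at lengths (47/8, 47/8); label the merged cluster DFMW
final tree: (((D:19/4,F:17/4):9/4,M:101/4):47/8,W:47/8)
total length: 193/4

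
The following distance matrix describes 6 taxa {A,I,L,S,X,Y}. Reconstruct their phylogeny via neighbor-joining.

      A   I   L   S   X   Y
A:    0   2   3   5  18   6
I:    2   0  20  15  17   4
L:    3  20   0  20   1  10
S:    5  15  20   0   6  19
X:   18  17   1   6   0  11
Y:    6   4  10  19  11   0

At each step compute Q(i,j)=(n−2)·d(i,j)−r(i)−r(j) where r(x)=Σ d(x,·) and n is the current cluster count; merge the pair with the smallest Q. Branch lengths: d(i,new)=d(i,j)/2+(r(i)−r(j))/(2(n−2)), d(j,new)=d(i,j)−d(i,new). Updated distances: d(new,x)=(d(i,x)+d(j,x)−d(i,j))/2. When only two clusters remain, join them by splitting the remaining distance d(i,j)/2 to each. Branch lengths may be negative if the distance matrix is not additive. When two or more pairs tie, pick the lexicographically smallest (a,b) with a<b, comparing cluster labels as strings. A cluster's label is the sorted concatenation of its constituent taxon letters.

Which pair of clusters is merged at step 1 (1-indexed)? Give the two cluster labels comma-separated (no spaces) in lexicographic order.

L,X

1. join L+X (d=1, Q=-103) ⇒ LX; edges |L|=5/8, |X|=3/8
  updated: d(A,LX)=10, d(I,LX)=18, d(LX,S)=25/2, d(LX,Y)=10
2. join I+Y (d=4, Q=-66) ⇒ IY; edges |I|=2, |Y|=2
  updated: d(A,IY)=2, d(IY,LX)=12, d(IY,S)=15
3. join A+IY (d=2, Q=-42) ⇒ AIY; edges |A|=-2, |IY|=4
  updated: d(AIY,LX)=10, d(AIY,S)=9
4. join AIY+LX (d=10, Q=-63/2) ⇒ AILXY; edges |AIY|=13/4, |LX|=27/4
  updated: d(AILXY,S)=23/4
5. join AILXY+S (d=23/4) ⇒ AILSXY; edges |AILXY|=23/8, |S|=23/8
final tree: (((A:-2,(I:2,Y:2):4):13/4,(L:5/8,X:3/8):27/4):23/8,S:23/8)
total length: 91/4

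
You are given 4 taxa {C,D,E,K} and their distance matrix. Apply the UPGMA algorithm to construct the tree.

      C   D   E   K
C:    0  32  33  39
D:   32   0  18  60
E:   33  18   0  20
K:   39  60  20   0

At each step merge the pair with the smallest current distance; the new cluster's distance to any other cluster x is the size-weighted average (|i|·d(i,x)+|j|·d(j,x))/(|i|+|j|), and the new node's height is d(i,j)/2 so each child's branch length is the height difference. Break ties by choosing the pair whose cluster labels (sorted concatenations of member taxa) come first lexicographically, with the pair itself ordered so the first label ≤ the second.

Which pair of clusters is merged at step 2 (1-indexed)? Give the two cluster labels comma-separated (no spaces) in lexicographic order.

C,DE

step 1: merge (D,E) at d=18; branch lengths D→9, E→9; new cluster DE
  updated: d(C,DE)=65/2, d(DE,K)=40
step 2: merge (C,DE) at d=65/2; branch lengths C→65/4, DE→29/4; new cluster CDE
  updated: d(CDE,K)=119/3
step 3: merge (CDE,K) at d=119/3; branch lengths CDE→43/12, K→119/6; new cluster CDEK
final tree: ((C:65/4,(D:9,E:9):29/4):43/12,K:119/6)
total length: 779/12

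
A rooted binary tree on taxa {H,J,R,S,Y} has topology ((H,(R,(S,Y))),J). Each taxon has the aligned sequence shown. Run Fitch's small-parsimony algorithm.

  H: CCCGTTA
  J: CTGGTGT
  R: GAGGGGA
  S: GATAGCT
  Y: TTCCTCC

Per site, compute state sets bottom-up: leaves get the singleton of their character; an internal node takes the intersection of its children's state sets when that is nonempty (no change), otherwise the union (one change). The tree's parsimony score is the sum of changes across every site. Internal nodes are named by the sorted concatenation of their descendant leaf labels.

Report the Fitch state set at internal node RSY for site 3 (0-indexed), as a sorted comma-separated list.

A,C,G

SY@0: {G} ∪ {T} = {G,T} (union, +1)
RSY@0: {G} ∩ {G,T} = {G} (intersection, +0)
HRSY@0: {C} ∪ {G} = {C,G} (union, +1)
HJRSY@0: {C,G} ∩ {C} = {C} (intersection, +0)
SY@1: {A} ∪ {T} = {A,T} (union, +1)
RSY@1: {A} ∩ {A,T} = {A} (intersection, +0)
HRSY@1: {C} ∪ {A} = {A,C} (union, +1)
HJRSY@1: {A,C} ∪ {T} = {A,C,T} (union, +1)
SY@2: {T} ∪ {C} = {C,T} (union, +1)
RSY@2: {G} ∪ {C,T} = {C,G,T} (union, +1)
HRSY@2: {C} ∩ {C,G,T} = {C} (intersection, +0)
HJRSY@2: {C} ∪ {G} = {C,G} (union, +1)
SY@3: {A} ∪ {C} = {A,C} (union, +1)
RSY@3: {G} ∪ {A,C} = {A,C,G} (union, +1)
HRSY@3: {G} ∩ {A,C,G} = {G} (intersection, +0)
HJRSY@3: {G} ∩ {G} = {G} (intersection, +0)
SY@4: {G} ∪ {T} = {G,T} (union, +1)
RSY@4: {G} ∩ {G,T} = {G} (intersection, +0)
HRSY@4: {T} ∪ {G} = {G,T} (union, +1)
HJRSY@4: {G,T} ∩ {T} = {T} (intersection, +0)
SY@5: {C} ∩ {C} = {C} (intersection, +0)
RSY@5: {G} ∪ {C} = {C,G} (union, +1)
HRSY@5: {T} ∪ {C,G} = {C,G,T} (union, +1)
HJRSY@5: {C,G,T} ∩ {G} = {G} (intersection, +0)
SY@6: {T} ∪ {C} = {C,T} (union, +1)
RSY@6: {A} ∪ {C,T} = {A,C,T} (union, +1)
HRSY@6: {A} ∩ {A,C,T} = {A} (intersection, +0)
HJRSY@6: {A} ∪ {T} = {A,T} (union, +1)
per-site changes: [2, 3, 3, 2, 2, 2, 3]; total = 17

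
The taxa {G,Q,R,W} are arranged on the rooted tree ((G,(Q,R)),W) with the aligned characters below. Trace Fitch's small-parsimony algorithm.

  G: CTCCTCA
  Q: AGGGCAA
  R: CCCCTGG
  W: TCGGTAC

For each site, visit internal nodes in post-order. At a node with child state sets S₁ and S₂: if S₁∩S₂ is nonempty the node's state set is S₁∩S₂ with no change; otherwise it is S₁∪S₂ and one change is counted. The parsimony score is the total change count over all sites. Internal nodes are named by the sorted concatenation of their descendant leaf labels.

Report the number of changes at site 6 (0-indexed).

2

QR@0: {A} ∪ {C} = {A,C} (union, +1)
GQR@0: {C} ∩ {A,C} = {C} (intersection, +0)
GQRW@0: {C} ∪ {T} = {C,T} (union, +1)
QR@1: {G} ∪ {C} = {C,G} (union, +1)
GQR@1: {T} ∪ {C,G} = {C,G,T} (union, +1)
GQRW@1: {C,G,T} ∩ {C} = {C} (intersection, +0)
QR@2: {G} ∪ {C} = {C,G} (union, +1)
GQR@2: {C} ∩ {C,G} = {C} (intersection, +0)
GQRW@2: {C} ∪ {G} = {C,G} (union, +1)
QR@3: {G} ∪ {C} = {C,G} (union, +1)
GQR@3: {C} ∩ {C,G} = {C} (intersection, +0)
GQRW@3: {C} ∪ {G} = {C,G} (union, +1)
QR@4: {C} ∪ {T} = {C,T} (union, +1)
GQR@4: {T} ∩ {C,T} = {T} (intersection, +0)
GQRW@4: {T} ∩ {T} = {T} (intersection, +0)
QR@5: {A} ∪ {G} = {A,G} (union, +1)
GQR@5: {C} ∪ {A,G} = {A,C,G} (union, +1)
GQRW@5: {A,C,G} ∩ {A} = {A} (intersection, +0)
QR@6: {A} ∪ {G} = {A,G} (union, +1)
GQR@6: {A} ∩ {A,G} = {A} (intersection, +0)
GQRW@6: {A} ∪ {C} = {A,C} (union, +1)
per-site changes: [2, 2, 2, 2, 1, 2, 2]; total = 13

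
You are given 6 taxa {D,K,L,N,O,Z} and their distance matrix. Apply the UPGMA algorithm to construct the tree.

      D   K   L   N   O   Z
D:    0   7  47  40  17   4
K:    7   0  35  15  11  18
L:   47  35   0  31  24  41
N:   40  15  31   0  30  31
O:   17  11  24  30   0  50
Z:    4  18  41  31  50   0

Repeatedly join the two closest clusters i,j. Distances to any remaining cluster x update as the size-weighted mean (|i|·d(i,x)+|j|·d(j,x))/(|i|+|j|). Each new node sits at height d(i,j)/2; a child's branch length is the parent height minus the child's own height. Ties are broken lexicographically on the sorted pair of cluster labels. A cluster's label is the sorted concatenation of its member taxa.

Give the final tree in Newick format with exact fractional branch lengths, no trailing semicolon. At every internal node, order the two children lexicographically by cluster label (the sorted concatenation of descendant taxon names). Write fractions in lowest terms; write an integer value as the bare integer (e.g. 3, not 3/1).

(((D:2,Z:2):139/12,((K:11/2,O:11/2):23/4,N:45/4):7/3):253/60,L:89/5)

1. join D+Z (d=4) ⇒ DZ; edges |D|=2, |Z|=2
  updated: d(DZ,K)=25/2, d(DZ,L)=44, d(DZ,N)=71/2, d(DZ,O)=67/2
2. join K+O (d=11) ⇒ KO; edges |K|=11/2, |O|=11/2
  updated: d(DZ,KO)=23, d(KO,L)=59/2, d(KO,N)=45/2
3. join KO+N (d=45/2) ⇒ KNO; edges |KO|=23/4, |N|=45/4
  updated: d(DZ,KNO)=163/6, d(KNO,L)=30
4. join DZ+KNO (d=163/6) ⇒ DKNOZ; edges |DZ|=139/12, |KNO|=7/3
  updated: d(DKNOZ,L)=178/5
5. join DKNOZ+L (d=178/5) ⇒ DKLNOZ; edges |DKNOZ|=253/60, |L|=89/5
final tree: (((D:2,Z:2):139/12,((K:11/2,O:11/2):23/4,N:45/4):7/3):253/60,L:89/5)
total length: 1019/15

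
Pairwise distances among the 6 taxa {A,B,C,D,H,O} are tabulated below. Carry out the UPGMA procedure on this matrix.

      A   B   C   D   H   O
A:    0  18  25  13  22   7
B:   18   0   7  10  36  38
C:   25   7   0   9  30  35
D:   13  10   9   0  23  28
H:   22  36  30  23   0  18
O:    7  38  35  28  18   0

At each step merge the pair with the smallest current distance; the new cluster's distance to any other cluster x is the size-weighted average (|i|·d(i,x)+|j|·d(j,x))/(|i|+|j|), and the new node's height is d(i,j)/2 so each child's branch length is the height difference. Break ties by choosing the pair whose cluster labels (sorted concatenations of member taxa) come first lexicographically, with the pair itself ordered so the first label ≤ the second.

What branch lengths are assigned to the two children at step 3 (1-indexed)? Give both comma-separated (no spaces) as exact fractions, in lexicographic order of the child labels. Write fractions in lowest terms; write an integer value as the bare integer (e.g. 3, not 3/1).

step 1: merge (A,O) at d=7; branch lengths A→7/2, O→7/2; new cluster AO
  updated: d(AO,B)=28, d(AO,C)=30, d(AO,D)=41/2, d(AO,H)=20
step 2: merge (B,C) at d=7; branch lengths B→7/2, C→7/2; new cluster BC
  updated: d(AO,BC)=29, d(BC,D)=19/2, d(BC,H)=33
step 3: merge (BC,D) at d=19/2; branch lengths BC→5/4, D→19/4; new cluster BCD
  updated: d(AO,BCD)=157/6, d(BCD,H)=89/3
step 4: merge (AO,H) at d=20; branch lengths AO→13/2, H→10; new cluster AHO
  updated: d(AHO,BCD)=82/3
step 5: merge (AHO,BCD) at d=82/3; branch lengths AHO→11/3, BCD→107/12; new cluster ABCDHO
final tree: (((A:7/2,O:7/2):13/2,H:10):11/3,((B:7/2,C:7/2):5/4,D:19/4):107/12)
total length: 589/12

5/4,19/4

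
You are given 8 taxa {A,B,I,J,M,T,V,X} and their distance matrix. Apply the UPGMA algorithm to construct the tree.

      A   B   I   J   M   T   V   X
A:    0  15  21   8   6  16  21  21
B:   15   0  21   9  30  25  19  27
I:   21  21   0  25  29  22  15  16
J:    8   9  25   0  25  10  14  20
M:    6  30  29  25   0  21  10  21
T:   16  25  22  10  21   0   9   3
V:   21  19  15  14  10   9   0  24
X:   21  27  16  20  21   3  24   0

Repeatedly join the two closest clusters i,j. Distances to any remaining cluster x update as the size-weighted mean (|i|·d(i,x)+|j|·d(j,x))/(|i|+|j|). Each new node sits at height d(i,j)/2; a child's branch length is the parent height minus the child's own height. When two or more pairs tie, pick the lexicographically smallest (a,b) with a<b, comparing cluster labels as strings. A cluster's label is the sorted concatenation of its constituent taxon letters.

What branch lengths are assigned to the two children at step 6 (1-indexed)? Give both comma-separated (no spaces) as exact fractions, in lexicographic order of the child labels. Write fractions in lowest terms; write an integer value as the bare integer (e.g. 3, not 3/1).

27/4,21/4

iteration 1: select T,X (d=3); attach at lengths (3/2, 3/2); label the merged cluster TX
  updated: d(A,TX)=37/2, d(B,TX)=26, d(I,TX)=19, d(J,TX)=15, d(M,TX)=21, d(TX,V)=33/2
iteration 2: select A,M (d=6); attach at lengths (3, 3); label the merged cluster AM
  updated: d(AM,B)=45/2, d(AM,I)=25, d(AM,J)=33/2, d(AM,TX)=79/4, d(AM,V)=31/2
iteration 3: select B,J (d=9); attach at lengths (9/2, 9/2); label the merged cluster BJ
  updated: d(AM,BJ)=39/2, d(BJ,I)=23, d(BJ,TX)=41/2, d(BJ,V)=33/2
iteration 4: select I,V (d=15); attach at lengths (15/2, 15/2); label the merged cluster IV
  updated: d(AM,IV)=81/4, d(BJ,IV)=79/4, d(IV,TX)=71/4
iteration 5: select IV,TX (d=71/4); attach at lengths (11/8, 59/8); label the merged cluster ITVX
  updated: d(AM,ITVX)=20, d(BJ,ITVX)=161/8
iteration 6: select AM,BJ (d=39/2); attach at lengths (27/4, 21/4); label the merged cluster ABJM
  updated: d(ABJM,ITVX)=321/16
iteration 7: select ABJM,ITVX (d=321/16); attach at lengths (9/32, 37/32); label the merged cluster ABIJMTVX
final tree: (((A:3,M:3):27/4,(B:9/2,J:9/2):21/4):9/32,((I:15/2,V:15/2):11/8,(T:3/2,X:3/2):59/8):37/32)
total length: 883/16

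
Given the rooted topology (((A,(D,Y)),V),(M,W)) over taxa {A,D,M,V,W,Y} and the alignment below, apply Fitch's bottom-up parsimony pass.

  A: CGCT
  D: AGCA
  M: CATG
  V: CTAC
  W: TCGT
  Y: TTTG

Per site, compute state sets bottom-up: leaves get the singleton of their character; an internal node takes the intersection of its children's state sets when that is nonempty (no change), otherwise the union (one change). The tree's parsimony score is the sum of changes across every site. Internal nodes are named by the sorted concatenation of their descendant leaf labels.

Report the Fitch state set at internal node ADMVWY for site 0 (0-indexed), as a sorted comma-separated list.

site 0, node DY: D={A} ∪ Y={T} → {A,T} (+1)
site 0, node ADY: A={C} ∪ DY={A,T} → {A,C,T} (+1)
site 0, node ADVY: ADY={A,C,T} ∩ V={C} → {C} (+0)
site 0, node MW: M={C} ∪ W={T} → {C,T} (+1)
site 0, node ADMVWY: ADVY={C} ∩ MW={C,T} → {C} (+0)
site 1, node DY: D={G} ∪ Y={T} → {G,T} (+1)
site 1, node ADY: A={G} ∩ DY={G,T} → {G} (+0)
site 1, node ADVY: ADY={G} ∪ V={T} → {G,T} (+1)
site 1, node MW: M={A} ∪ W={C} → {A,C} (+1)
site 1, node ADMVWY: ADVY={G,T} ∪ MW={A,C} → {A,C,G,T} (+1)
site 2, node DY: D={C} ∪ Y={T} → {C,T} (+1)
site 2, node ADY: A={C} ∩ DY={C,T} → {C} (+0)
site 2, node ADVY: ADY={C} ∪ V={A} → {A,C} (+1)
site 2, node MW: M={T} ∪ W={G} → {G,T} (+1)
site 2, node ADMVWY: ADVY={A,C} ∪ MW={G,T} → {A,C,G,T} (+1)
site 3, node DY: D={A} ∪ Y={G} → {A,G} (+1)
site 3, node ADY: A={T} ∪ DY={A,G} → {A,G,T} (+1)
site 3, node ADVY: ADY={A,G,T} ∪ V={C} → {A,C,G,T} (+1)
site 3, node MW: M={G} ∪ W={T} → {G,T} (+1)
site 3, node ADMVWY: ADVY={A,C,G,T} ∩ MW={G,T} → {G,T} (+0)
per-site changes: [3, 4, 4, 4]; total = 15

C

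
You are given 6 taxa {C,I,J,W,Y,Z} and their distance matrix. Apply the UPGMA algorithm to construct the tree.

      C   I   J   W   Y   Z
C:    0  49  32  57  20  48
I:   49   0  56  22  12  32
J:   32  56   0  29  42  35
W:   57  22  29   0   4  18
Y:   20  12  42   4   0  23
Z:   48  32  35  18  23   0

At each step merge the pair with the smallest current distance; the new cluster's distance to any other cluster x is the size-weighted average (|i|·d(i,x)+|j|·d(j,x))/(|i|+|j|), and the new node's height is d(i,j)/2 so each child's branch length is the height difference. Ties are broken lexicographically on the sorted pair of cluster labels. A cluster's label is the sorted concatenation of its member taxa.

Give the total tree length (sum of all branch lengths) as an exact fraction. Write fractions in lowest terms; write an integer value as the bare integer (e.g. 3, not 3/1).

242/3

step 1: merge (W,Y) at d=4; branch lengths W→2, Y→2; new cluster WY
  updated: d(C,WY)=77/2, d(I,WY)=17, d(J,WY)=71/2, d(WY,Z)=41/2
step 2: merge (I,WY) at d=17; branch lengths I→17/2, WY→13/2; new cluster IWY
  updated: d(C,IWY)=42, d(IWY,J)=127/3, d(IWY,Z)=73/3
step 3: merge (IWY,Z) at d=73/3; branch lengths IWY→11/3, Z→73/6; new cluster IWYZ
  updated: d(C,IWYZ)=87/2, d(IWYZ,J)=81/2
step 4: merge (C,J) at d=32; branch lengths C→16, J→16; new cluster CJ
  updated: d(CJ,IWYZ)=42
step 5: merge (CJ,IWYZ) at d=42; branch lengths CJ→5, IWYZ→53/6; new cluster CIJWYZ
final tree: ((C:16,J:16):5,((I:17/2,(W:2,Y:2):13/2):11/3,Z:73/6):53/6)
total length: 242/3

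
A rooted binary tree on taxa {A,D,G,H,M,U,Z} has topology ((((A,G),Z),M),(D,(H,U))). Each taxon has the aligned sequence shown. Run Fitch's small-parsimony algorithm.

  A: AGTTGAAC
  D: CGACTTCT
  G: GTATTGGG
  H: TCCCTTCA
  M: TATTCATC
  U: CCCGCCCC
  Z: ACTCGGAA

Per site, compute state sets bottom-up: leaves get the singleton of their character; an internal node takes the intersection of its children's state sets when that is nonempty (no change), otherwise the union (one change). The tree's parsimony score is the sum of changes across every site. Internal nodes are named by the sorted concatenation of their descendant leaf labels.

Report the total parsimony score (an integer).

[col 0] AG: children A:{A}, G:{G} ∪→ {A,G}; cost 1
[col 0] AGZ: children AG:{A,G}, Z:{A} ∩→ {A}; cost 0
[col 0] AGMZ: children AGZ:{A}, M:{T} ∪→ {A,T}; cost 1
[col 0] HU: children H:{T}, U:{C} ∪→ {C,T}; cost 1
[col 0] DHU: children D:{C}, HU:{C,T} ∩→ {C}; cost 0
[col 0] ADGHMUZ: children AGMZ:{A,T}, DHU:{C} ∪→ {A,C,T}; cost 1
[col 1] AG: children A:{G}, G:{T} ∪→ {G,T}; cost 1
[col 1] AGZ: children AG:{G,T}, Z:{C} ∪→ {C,G,T}; cost 1
[col 1] AGMZ: children AGZ:{C,G,T}, M:{A} ∪→ {A,C,G,T}; cost 1
[col 1] HU: children H:{C}, U:{C} ∩→ {C}; cost 0
[col 1] DHU: children D:{G}, HU:{C} ∪→ {C,G}; cost 1
[col 1] ADGHMUZ: children AGMZ:{A,C,G,T}, DHU:{C,G} ∩→ {C,G}; cost 0
[col 2] AG: children A:{T}, G:{A} ∪→ {A,T}; cost 1
[col 2] AGZ: children AG:{A,T}, Z:{T} ∩→ {T}; cost 0
[col 2] AGMZ: children AGZ:{T}, M:{T} ∩→ {T}; cost 0
[col 2] HU: children H:{C}, U:{C} ∩→ {C}; cost 0
[col 2] DHU: children D:{A}, HU:{C} ∪→ {A,C}; cost 1
[col 2] ADGHMUZ: children AGMZ:{T}, DHU:{A,C} ∪→ {A,C,T}; cost 1
[col 3] AG: children A:{T}, G:{T} ∩→ {T}; cost 0
[col 3] AGZ: children AG:{T}, Z:{C} ∪→ {C,T}; cost 1
[col 3] AGMZ: children AGZ:{C,T}, M:{T} ∩→ {T}; cost 0
[col 3] HU: children H:{C}, U:{G} ∪→ {C,G}; cost 1
[col 3] DHU: children D:{C}, HU:{C,G} ∩→ {C}; cost 0
[col 3] ADGHMUZ: children AGMZ:{T}, DHU:{C} ∪→ {C,T}; cost 1
[col 4] AG: children A:{G}, G:{T} ∪→ {G,T}; cost 1
[col 4] AGZ: children AG:{G,T}, Z:{G} ∩→ {G}; cost 0
[col 4] AGMZ: children AGZ:{G}, M:{C} ∪→ {C,G}; cost 1
[col 4] HU: children H:{T}, U:{C} ∪→ {C,T}; cost 1
[col 4] DHU: children D:{T}, HU:{C,T} ∩→ {T}; cost 0
[col 4] ADGHMUZ: children AGMZ:{C,G}, DHU:{T} ∪→ {C,G,T}; cost 1
[col 5] AG: children A:{A}, G:{G} ∪→ {A,G}; cost 1
[col 5] AGZ: children AG:{A,G}, Z:{G} ∩→ {G}; cost 0
[col 5] AGMZ: children AGZ:{G}, M:{A} ∪→ {A,G}; cost 1
[col 5] HU: children H:{T}, U:{C} ∪→ {C,T}; cost 1
[col 5] DHU: children D:{T}, HU:{C,T} ∩→ {T}; cost 0
[col 5] ADGHMUZ: children AGMZ:{A,G}, DHU:{T} ∪→ {A,G,T}; cost 1
[col 6] AG: children A:{A}, G:{G} ∪→ {A,G}; cost 1
[col 6] AGZ: children AG:{A,G}, Z:{A} ∩→ {A}; cost 0
[col 6] AGMZ: children AGZ:{A}, M:{T} ∪→ {A,T}; cost 1
[col 6] HU: children H:{C}, U:{C} ∩→ {C}; cost 0
[col 6] DHU: children D:{C}, HU:{C} ∩→ {C}; cost 0
[col 6] ADGHMUZ: children AGMZ:{A,T}, DHU:{C} ∪→ {A,C,T}; cost 1
[col 7] AG: children A:{C}, G:{G} ∪→ {C,G}; cost 1
[col 7] AGZ: children AG:{C,G}, Z:{A} ∪→ {A,C,G}; cost 1
[col 7] AGMZ: children AGZ:{A,C,G}, M:{C} ∩→ {C}; cost 0
[col 7] HU: children H:{A}, U:{C} ∪→ {A,C}; cost 1
[col 7] DHU: children D:{T}, HU:{A,C} ∪→ {A,C,T}; cost 1
[col 7] ADGHMUZ: children AGMZ:{C}, DHU:{A,C,T} ∩→ {C}; cost 0
per-site changes: [4, 4, 3, 3, 4, 4, 3, 4]; total = 29

29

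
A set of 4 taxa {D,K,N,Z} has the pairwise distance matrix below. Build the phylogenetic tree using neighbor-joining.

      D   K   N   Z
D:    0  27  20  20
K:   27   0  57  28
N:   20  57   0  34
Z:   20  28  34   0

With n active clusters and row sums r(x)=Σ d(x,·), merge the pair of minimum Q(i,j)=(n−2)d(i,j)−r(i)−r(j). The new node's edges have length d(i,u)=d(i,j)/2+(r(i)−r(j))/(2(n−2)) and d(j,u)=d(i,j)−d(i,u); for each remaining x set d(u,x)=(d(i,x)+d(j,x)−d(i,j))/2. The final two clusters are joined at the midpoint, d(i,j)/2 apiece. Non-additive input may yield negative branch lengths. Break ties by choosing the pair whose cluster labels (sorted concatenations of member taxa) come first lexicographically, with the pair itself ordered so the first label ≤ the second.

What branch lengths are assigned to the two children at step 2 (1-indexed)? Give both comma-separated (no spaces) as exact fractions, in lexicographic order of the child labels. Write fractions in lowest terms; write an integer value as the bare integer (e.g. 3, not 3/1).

21/2,43/2

step 1: merge (D,N) at d=20, Q=-138; branch lengths D→-1, N→21; new cluster DN
  updated: d(DN,K)=32, d(DN,Z)=17
step 2: merge (DN,K) at d=32, Q=-77; branch lengths DN→21/2, K→43/2; new cluster DKN
  updated: d(DKN,Z)=13/2
step 3: merge (DKN,Z) at d=13/2; branch lengths DKN→13/4, Z→13/4; new cluster DKNZ
final tree: (((D:-1,N:21):21/2,K:43/2):13/4,Z:13/4)
total length: 117/2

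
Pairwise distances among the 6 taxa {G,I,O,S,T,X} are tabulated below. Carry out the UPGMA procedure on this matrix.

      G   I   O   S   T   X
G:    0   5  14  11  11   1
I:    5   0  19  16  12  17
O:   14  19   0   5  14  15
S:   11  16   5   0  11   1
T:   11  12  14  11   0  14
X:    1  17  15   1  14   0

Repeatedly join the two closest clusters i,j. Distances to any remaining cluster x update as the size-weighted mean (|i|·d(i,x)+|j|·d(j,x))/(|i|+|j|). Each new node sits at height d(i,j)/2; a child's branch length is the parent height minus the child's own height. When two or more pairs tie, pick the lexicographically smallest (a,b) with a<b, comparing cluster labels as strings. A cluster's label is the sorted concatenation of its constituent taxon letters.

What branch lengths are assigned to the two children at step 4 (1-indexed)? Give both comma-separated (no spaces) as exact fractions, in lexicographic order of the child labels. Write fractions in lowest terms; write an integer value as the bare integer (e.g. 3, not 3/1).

iteration 1: select G,X (d=1); attach at lengths (1/2, 1/2); label the merged cluster GX
  updated: d(GX,I)=11, d(GX,O)=29/2, d(GX,S)=6, d(GX,T)=25/2
iteration 2: select O,S (d=5); attach at lengths (5/2, 5/2); label the merged cluster OS
  updated: d(GX,OS)=41/4, d(I,OS)=35/2, d(OS,T)=25/2
iteration 3: select GX,OS (d=41/4); attach at lengths (37/8, 21/8); label the merged cluster GOSX
  updated: d(GOSX,I)=57/4, d(GOSX,T)=25/2
iteration 4: select I,T (d=12); attach at lengths (6, 6); label the merged cluster IT
  updated: d(GOSX,IT)=107/8
iteration 5: select GOSX,IT (d=107/8); attach at lengths (25/16, 11/16); label the merged cluster GIOSTX
final tree: (((G:1/2,X:1/2):37/8,(O:5/2,S:5/2):21/8):25/16,(I:6,T:6):11/16)
total length: 55/2

6,6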